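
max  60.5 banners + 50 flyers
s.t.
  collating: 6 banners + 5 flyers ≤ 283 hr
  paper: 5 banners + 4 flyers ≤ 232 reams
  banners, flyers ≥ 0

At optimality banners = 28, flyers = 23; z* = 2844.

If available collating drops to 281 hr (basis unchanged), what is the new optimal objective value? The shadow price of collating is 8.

Δb = -2, so new z* = 2844 + (8)·(-2) = 2844 − 16 = 2828.

2828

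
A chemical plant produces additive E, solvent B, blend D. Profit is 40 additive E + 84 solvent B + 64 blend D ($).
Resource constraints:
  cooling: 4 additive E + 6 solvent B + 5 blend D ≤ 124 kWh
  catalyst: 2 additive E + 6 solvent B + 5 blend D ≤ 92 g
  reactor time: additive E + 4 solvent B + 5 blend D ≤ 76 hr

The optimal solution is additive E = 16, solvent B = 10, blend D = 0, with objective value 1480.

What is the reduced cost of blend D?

-6

Binding: cooling and catalyst. Non-binding: reactor time (20 unused).
Since reactor time is not tight, its dual is 0.
The binding rows give the dual system: 4·y_cooling + 2·y_catalyst = 40 and 6·y_cooling + 6·y_catalyst = 84.
→ y_cooling = 6 and y_catalyst = 8.
Reduced cost of blend D: c₃ − yᵀa₃ = 64 − (6·5 + 8·5) = 64 − 70 = -6.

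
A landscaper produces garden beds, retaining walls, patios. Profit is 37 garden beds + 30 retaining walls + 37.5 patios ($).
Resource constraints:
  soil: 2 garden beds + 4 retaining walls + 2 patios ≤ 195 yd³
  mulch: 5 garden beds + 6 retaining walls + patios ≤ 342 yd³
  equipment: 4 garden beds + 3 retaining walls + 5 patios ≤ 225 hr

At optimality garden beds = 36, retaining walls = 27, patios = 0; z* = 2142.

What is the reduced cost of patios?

Binding: mulch and equipment. Non-binding: soil (15 unused).
Since soil is not tight, its dual is 0.
The binding rows give the dual system: 5·y_mulch + 4·y_equipment = 37 and 6·y_mulch + 3·y_equipment = 30.
Solving: y_mulch = 1, y_equipment = 8.
Reduced cost of patios: c₃ − yᵀa₃ = 37.5 − (1·1 + 8·5) = 37.5 − 41 = -3.5.

-3.5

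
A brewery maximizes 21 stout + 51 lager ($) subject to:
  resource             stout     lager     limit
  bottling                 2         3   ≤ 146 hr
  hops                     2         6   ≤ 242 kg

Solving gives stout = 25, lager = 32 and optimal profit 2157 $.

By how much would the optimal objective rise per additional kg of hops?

Check each constraint at x*: bottling 146/146 (tight); hops 242/242 (tight).
From A_Bᵀ y = c: 2·y_bottling + 2·y_hops = 21; 3·y_bottling + 6·y_hops = 51.
This yields shadow prices y_bottling = 4, y_hops = 6.5.
Shadow price of hops = 6.5.

6.5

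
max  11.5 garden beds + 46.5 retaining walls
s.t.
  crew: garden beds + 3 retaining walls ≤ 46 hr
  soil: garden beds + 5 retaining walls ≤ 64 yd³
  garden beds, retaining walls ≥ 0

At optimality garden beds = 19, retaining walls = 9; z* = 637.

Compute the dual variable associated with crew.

5.5

Both crew and soil are binding at x*.
The binding rows give the dual system: 1·y_crew + 1·y_soil = 11.5 and 3·y_crew + 5·y_soil = 46.5.
Solving: y_crew = 5.5, y_soil = 6.
Shadow price of crew = 5.5.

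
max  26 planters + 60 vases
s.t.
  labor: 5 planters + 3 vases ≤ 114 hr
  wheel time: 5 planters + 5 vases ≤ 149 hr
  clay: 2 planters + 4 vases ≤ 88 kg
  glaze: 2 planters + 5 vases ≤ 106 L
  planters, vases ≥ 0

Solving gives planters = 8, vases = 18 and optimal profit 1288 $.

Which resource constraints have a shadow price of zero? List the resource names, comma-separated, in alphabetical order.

labor, wheel time

labor: 94/114 (slack 20)
wheel time: 130/149 (slack 19)
clay: 88/88 (binding)
glaze: 106/106 (binding)
By complementary slackness, a constraint with positive slack has shadow price 0 → labor, wheel time.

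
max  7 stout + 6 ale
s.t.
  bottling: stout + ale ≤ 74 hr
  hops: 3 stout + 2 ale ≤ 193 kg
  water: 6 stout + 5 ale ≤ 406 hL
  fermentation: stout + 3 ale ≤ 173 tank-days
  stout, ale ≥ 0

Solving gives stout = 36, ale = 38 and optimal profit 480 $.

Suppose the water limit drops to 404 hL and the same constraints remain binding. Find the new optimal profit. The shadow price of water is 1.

478

Δb = -2, so new z* = 480 + (1)·(-2) = 480 − 2 = 478.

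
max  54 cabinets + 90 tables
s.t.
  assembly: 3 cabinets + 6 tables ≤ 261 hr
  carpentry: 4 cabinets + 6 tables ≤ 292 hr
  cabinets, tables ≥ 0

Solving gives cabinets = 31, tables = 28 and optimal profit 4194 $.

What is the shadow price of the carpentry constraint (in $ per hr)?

9

At the optimum: assembly uses 261 of 261 (binding); carpentry uses 292 of 292 (binding).
Dual feasibility on the basic columns requires 3·y_assembly + 4·y_carpentry = 54, 6·y_assembly + 6·y_carpentry = 90.
This yields shadow prices y_assembly = 6, y_carpentry = 9.
Shadow price of carpentry = 9.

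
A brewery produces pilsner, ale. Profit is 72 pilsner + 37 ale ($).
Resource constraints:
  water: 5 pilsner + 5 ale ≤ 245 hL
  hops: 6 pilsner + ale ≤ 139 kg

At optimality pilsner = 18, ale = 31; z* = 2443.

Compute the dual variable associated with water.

6

Both water and hops are binding at x*.
The binding rows give the dual system: 5·y_water + 6·y_hops = 72 and 5·y_water + 1·y_hops = 37.
→ y_water = 6 and y_hops = 7.
Shadow price of water = 6.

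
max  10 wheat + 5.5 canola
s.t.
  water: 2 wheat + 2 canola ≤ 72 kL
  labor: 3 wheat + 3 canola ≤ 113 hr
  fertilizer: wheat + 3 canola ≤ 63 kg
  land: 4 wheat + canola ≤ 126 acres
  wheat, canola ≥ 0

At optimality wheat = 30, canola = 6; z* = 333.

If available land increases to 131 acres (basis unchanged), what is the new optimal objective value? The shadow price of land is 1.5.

Δb = 5, so new z* = 333 + (1.5)·(5) = 333 + 7.5 = 340.5.

340.5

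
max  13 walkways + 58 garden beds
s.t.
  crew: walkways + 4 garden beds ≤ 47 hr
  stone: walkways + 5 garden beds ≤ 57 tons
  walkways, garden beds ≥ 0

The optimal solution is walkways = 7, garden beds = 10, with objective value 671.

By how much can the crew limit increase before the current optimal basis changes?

Binding constraints: crew, stone. The basis is B = [[1,4],[1,5]] with det 1.
Per unit increase in crew, x* moves by d = (5, -1).
The basis stays optimal until garden beds reaches 0; allowable increase = 10 hr.

10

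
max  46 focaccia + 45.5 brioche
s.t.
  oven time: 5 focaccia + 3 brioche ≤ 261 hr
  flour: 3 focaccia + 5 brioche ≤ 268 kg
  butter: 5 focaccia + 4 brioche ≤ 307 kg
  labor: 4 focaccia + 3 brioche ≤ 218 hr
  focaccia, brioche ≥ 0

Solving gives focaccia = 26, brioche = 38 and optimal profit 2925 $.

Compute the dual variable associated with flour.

4

Binding: flour and labor. Non-binding: oven time (17 unused), butter (25 unused).
Slack constraints have shadow price 0 (complementary slackness).
From A_Bᵀ y = c: 3·y_flour + 4·y_labor = 46; 5·y_flour + 3·y_labor = 45.5.
Solving: y_flour = 4, y_labor = 8.5.
Shadow price of flour = 4.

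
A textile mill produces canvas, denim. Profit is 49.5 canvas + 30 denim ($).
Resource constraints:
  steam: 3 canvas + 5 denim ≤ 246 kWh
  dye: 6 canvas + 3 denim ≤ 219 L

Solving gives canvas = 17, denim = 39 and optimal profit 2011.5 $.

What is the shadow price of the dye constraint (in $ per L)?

Check each constraint at x*: steam 246/246 (tight); dye 219/219 (tight).
From A_Bᵀ y = c: 3·y_steam + 6·y_dye = 49.5; 5·y_steam + 3·y_dye = 30.
This yields shadow prices y_steam = 1.5, y_dye = 7.5.
Shadow price of dye = 7.5.

7.5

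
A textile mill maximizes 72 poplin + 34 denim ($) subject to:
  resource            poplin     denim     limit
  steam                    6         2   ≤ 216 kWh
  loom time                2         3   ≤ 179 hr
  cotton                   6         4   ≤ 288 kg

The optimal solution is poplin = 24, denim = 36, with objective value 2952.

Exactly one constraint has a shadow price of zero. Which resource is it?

steam: 216/216 (binding)
loom time: 156/179 (slack 23)
cotton: 288/288 (binding)
By complementary slackness, a constraint with positive slack has shadow price 0 → loom time.

loom time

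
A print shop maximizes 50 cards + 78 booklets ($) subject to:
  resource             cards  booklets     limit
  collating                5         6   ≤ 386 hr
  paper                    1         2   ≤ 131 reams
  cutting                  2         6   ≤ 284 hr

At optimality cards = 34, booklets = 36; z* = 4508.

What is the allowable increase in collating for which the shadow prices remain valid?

225

Binding constraints: collating, cutting. The basis is B = [[5,6],[2,6]] with det 18.
Per unit increase in collating, x* moves by d = (0.3333, -0.1111).
The basis stays optimal until paper becomes binding; allowable increase = 225 hr.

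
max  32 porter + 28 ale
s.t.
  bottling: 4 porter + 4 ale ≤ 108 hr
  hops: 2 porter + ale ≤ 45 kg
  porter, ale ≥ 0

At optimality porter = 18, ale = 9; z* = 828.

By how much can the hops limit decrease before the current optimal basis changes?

18

Binding constraints: bottling, hops. The basis is B = [[4,4],[2,1]] with det -4.
Per unit decrease in hops, x* moves by d = (-1, 1).
The basis stays optimal until porter reaches 0; allowable decrease = 18 kg.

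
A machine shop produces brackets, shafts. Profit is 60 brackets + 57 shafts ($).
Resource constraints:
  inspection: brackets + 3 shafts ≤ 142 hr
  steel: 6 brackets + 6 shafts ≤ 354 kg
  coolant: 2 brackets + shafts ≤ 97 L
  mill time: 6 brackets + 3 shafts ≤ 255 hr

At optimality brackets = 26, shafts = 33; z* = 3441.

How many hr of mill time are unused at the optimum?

0

mill time used = 6·26 + 3·33 = 255; slack = 255 − 255 = 0.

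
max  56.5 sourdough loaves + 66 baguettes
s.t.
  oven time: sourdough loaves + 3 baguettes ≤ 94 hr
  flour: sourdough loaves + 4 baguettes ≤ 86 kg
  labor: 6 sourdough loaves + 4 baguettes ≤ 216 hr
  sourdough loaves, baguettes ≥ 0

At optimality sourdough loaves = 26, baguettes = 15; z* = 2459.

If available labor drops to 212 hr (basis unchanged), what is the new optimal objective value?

Binding: flour and labor. Non-binding: oven time (23 unused).
By complementary slackness, y = 0 for the non-binding constraint.
From A_Bᵀ y = c: 1·y_flour + 6·y_labor = 56.5; 4·y_flour + 4·y_labor = 66.
This yields shadow prices y_flour = 8.5, y_labor = 8.
Δz = y_labor·Δb = 8 × (-4) = -32, so new z* = 2459 − 32 = 2427.

2427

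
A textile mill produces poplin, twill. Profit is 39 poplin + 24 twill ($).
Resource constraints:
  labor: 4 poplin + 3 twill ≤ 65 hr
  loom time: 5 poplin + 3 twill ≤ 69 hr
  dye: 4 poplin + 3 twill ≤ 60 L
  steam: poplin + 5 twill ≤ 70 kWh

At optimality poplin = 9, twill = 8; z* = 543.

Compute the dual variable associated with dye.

Binding: loom time and dye. Non-binding: labor (5 unused), steam (21 unused).
Slack constraints have shadow price 0 (complementary slackness).
From A_Bᵀ y = c: 5·y_loom time + 4·y_dye = 39; 3·y_loom time + 3·y_dye = 24.
Solving: y_loom time = 7, y_dye = 1.
Shadow price of dye = 1.

1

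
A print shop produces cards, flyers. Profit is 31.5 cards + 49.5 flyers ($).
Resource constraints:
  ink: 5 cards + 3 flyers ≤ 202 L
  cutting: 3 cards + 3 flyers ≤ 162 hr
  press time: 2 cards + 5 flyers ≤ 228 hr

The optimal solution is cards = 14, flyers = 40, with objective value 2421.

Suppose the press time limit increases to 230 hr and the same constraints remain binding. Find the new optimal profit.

Check each constraint at x*: ink 190/202 (slack 12); cutting 162/162 (tight); press time 228/228 (tight).
Slack constraints have shadow price 0 (complementary slackness).
The binding rows give the dual system: 3·y_cutting + 2·y_press time = 31.5 and 3·y_cutting + 5·y_press time = 49.5.
→ y_cutting = 6.5 and y_press time = 6.
Δz = y_press time·Δb = 6 × (2) = 12, so new z* = 2421 + 12 = 2433.

2433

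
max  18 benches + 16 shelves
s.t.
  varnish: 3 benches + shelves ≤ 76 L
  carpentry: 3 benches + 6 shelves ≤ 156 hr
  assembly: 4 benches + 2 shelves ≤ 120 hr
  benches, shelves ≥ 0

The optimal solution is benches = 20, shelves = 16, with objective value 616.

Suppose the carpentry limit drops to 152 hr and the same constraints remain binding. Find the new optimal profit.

Binding: varnish and carpentry. Non-binding: assembly (8 unused).
By complementary slackness, y = 0 for the non-binding constraint.
From A_Bᵀ y = c: 3·y_varnish + 3·y_carpentry = 18; 1·y_varnish + 6·y_carpentry = 16.
→ y_varnish = 4 and y_carpentry = 2.
Δz = y_carpentry·Δb = 2 × (-4) = -8, so new z* = 616 − 8 = 608.

608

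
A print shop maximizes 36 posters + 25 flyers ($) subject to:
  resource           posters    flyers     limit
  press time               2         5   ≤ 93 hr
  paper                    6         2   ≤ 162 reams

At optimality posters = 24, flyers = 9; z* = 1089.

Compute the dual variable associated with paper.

5

Check each constraint at x*: press time 93/93 (tight); paper 162/162 (tight).
The binding rows give the dual system: 2·y_press time + 6·y_paper = 36 and 5·y_press time + 2·y_paper = 25.
→ y_press time = 3 and y_paper = 5.
Shadow price of paper = 5.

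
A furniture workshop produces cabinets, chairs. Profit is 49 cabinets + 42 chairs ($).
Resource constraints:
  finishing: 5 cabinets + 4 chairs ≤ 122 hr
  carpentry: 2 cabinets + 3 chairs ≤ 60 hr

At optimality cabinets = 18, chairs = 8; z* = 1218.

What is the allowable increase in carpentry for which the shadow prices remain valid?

Binding constraints: finishing, carpentry. The basis is B = [[5,4],[2,3]] with det 7.
Per unit increase in carpentry, x* moves by d = (-0.5714, 0.7143).
The basis stays optimal until cabinets reaches 0; allowable increase = 31.5 hr.

31.5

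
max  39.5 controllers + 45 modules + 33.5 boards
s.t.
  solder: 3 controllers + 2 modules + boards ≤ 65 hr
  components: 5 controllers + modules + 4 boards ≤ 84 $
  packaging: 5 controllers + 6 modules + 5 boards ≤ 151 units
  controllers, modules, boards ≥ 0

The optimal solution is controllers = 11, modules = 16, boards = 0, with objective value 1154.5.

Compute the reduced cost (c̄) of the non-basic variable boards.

-3

At the optimum: solder uses 65 of 65 (binding); components uses 71 of 84 (slack = 13); packaging uses 151 of 151 (binding).
Slack constraints have shadow price 0 (complementary slackness).
From A_Bᵀ y = c: 3·y_solder + 5·y_packaging = 39.5; 2·y_solder + 6·y_packaging = 45.
This yields shadow prices y_solder = 1.5, y_packaging = 7.
Reduced cost of boards: c₃ − yᵀa₃ = 33.5 − (1.5·1 + 7·5) = 33.5 − 36.5 = -3.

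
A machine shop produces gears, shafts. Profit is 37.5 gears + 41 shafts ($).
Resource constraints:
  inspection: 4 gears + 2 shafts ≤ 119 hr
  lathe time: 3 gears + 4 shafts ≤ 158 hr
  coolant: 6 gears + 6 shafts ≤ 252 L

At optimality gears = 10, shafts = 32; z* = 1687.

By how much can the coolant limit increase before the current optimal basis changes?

9

Binding constraints: lathe time, coolant. The basis is B = [[3,4],[6,6]] with det -6.
Per unit increase in coolant, x* moves by d = (0.6667, -0.5).
The basis stays optimal until inspection becomes binding; allowable increase = 9 L.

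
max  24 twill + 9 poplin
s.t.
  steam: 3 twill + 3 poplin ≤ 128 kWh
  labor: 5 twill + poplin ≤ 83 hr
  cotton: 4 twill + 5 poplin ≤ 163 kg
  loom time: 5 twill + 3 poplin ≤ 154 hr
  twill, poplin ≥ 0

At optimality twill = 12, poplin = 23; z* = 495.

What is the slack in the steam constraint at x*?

23

steam used = 3·12 + 3·23 = 105; slack = 128 − 105 = 23.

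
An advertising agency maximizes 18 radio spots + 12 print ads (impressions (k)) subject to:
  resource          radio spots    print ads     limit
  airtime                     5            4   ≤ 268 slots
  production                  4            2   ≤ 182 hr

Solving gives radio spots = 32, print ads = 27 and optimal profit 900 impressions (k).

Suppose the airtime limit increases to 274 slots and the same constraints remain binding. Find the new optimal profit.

912

At the optimum: airtime uses 268 of 268 (binding); production uses 182 of 182 (binding).
Dual feasibility on the basic columns requires 5·y_airtime + 4·y_production = 18, 4·y_airtime + 2·y_production = 12.
This yields shadow prices y_airtime = 2, y_production = 2.
Δz = y_airtime·Δb = 2 × (6) = 12, so new z* = 900 + 12 = 912.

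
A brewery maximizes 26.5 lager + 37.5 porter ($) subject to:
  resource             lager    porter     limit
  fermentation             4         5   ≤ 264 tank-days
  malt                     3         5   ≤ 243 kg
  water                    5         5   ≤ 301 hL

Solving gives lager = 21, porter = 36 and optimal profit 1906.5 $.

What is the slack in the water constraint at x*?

16

water used = 5·21 + 5·36 = 285; slack = 301 − 285 = 16.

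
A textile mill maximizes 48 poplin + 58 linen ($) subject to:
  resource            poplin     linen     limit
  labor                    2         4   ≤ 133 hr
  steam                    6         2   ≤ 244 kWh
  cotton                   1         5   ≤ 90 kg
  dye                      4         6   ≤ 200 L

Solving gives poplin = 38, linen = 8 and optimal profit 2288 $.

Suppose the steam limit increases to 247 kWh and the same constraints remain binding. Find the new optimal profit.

2294

At the optimum: labor uses 108 of 133 (slack = 25); steam uses 244 of 244 (binding); cotton uses 78 of 90 (slack = 12); dye uses 200 of 200 (binding).
Since labor, cotton are not tight, their duals are 0.
The binding rows give the dual system: 6·y_steam + 4·y_dye = 48 and 2·y_steam + 6·y_dye = 58.
This yields shadow prices y_steam = 2, y_dye = 9.
Δz = y_steam·Δb = 2 × (3) = 6, so new z* = 2288 + 6 = 2294.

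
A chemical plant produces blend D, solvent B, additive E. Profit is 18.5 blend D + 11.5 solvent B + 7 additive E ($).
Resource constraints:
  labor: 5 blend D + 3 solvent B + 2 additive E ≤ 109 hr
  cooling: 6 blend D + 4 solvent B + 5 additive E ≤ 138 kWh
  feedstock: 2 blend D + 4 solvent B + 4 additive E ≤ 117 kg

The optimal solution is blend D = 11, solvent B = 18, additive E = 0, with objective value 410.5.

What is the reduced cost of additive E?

-3

Check each constraint at x*: labor 109/109 (tight); cooling 138/138 (tight); feedstock 94/117 (slack 23).
By complementary slackness, y = 0 for the non-binding constraint.
Dual feasibility on the basic columns requires 5·y_labor + 6·y_cooling = 18.5, 3·y_labor + 4·y_cooling = 11.5.
This yields shadow prices y_labor = 2.5, y_cooling = 1.
Reduced cost of additive E: c₃ − yᵀa₃ = 7 − (2.5·2 + 1·5) = 7 − 10 = -3.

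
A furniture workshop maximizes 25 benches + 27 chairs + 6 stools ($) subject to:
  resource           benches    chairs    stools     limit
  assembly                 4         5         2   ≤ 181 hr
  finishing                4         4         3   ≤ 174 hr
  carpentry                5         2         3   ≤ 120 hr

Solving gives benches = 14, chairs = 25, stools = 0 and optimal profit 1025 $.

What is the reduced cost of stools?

-7

Check each constraint at x*: assembly 181/181 (tight); finishing 156/174 (slack 18); carpentry 120/120 (tight).
Since finishing is not tight, its dual is 0.
From A_Bᵀ y = c: 4·y_assembly + 5·y_carpentry = 25; 5·y_assembly + 2·y_carpentry = 27.
This yields shadow prices y_assembly = 5, y_carpentry = 1.
Reduced cost of stools: c₃ − yᵀa₃ = 6 − (5·2 + 1·3) = 6 − 13 = -7.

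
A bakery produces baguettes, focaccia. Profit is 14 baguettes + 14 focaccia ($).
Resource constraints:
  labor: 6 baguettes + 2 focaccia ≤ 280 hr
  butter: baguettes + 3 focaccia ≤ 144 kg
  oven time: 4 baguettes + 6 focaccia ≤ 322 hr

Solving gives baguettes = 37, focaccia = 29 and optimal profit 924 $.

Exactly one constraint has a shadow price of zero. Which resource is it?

labor: 280/280 (binding)
butter: 124/144 (slack 20)
oven time: 322/322 (binding)
By complementary slackness, a constraint with positive slack has shadow price 0 → butter.

butter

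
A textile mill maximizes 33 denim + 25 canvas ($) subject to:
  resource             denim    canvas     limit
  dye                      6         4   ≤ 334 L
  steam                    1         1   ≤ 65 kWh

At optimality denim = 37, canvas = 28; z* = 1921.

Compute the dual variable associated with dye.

4

At the optimum: dye uses 334 of 334 (binding); steam uses 65 of 65 (binding).
From A_Bᵀ y = c: 6·y_dye + 1·y_steam = 33; 4·y_dye + 1·y_steam = 25.
This yields shadow prices y_dye = 4, y_steam = 9.
Shadow price of dye = 4.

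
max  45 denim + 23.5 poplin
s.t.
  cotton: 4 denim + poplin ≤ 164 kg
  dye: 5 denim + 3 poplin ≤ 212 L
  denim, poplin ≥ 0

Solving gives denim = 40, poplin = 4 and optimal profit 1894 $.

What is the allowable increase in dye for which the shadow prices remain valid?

280

Binding constraints: cotton, dye. The basis is B = [[4,1],[5,3]] with det 7.
Per unit increase in dye, x* moves by d = (-0.1429, 0.5714).
The basis stays optimal until denim reaches 0; allowable increase = 280 L.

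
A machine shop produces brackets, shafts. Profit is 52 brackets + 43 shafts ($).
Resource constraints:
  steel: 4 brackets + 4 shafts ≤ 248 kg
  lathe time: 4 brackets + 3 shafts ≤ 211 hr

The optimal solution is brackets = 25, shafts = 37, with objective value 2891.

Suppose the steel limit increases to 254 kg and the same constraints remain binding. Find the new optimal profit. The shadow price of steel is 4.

Δb = 6, so new z* = 2891 + (4)·(6) = 2891 + 24 = 2915.

2915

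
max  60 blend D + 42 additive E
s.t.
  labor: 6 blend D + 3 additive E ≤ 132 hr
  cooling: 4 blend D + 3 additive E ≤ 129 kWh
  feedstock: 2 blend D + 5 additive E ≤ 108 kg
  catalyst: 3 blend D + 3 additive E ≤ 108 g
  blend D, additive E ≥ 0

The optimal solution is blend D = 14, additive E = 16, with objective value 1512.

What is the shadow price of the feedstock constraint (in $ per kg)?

At the optimum: labor uses 132 of 132 (binding); cooling uses 104 of 129 (slack = 25); feedstock uses 108 of 108 (binding); catalyst uses 90 of 108 (slack = 18).
Slack constraints have shadow price 0 (complementary slackness).
The binding rows give the dual system: 6·y_labor + 2·y_feedstock = 60 and 3·y_labor + 5·y_feedstock = 42.
This yields shadow prices y_labor = 9, y_feedstock = 3.
Shadow price of feedstock = 3.

3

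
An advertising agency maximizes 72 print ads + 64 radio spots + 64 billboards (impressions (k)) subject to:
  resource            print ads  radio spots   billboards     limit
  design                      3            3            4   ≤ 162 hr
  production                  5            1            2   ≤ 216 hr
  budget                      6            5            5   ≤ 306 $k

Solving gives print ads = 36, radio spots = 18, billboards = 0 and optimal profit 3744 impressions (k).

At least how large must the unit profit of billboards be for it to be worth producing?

72

At the optimum: design uses 162 of 162 (binding); production uses 198 of 216 (slack = 18); budget uses 306 of 306 (binding).
Slack constraints have shadow price 0 (complementary slackness).
Dual feasibility on the basic columns requires 3·y_design + 6·y_budget = 72, 3·y_design + 5·y_budget = 64.
This yields shadow prices y_design = 8, y_budget = 8.
billboards enters the basis when its profit ≥ yᵀa₃ = 8·4 + 8·5 = 72.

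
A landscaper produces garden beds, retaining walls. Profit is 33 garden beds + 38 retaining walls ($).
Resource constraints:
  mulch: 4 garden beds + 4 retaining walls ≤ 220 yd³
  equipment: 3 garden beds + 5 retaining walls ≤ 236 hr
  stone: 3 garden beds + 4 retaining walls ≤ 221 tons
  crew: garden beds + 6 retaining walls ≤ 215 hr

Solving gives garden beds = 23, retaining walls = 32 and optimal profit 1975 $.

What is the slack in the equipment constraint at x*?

7

equipment used = 3·23 + 5·32 = 229; slack = 236 − 229 = 7.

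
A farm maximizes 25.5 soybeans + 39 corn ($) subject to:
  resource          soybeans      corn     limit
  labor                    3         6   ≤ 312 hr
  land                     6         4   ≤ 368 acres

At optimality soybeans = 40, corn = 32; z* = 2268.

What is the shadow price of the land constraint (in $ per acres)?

1.5

Both labor and land are binding at x*.
From A_Bᵀ y = c: 3·y_labor + 6·y_land = 25.5; 6·y_labor + 4·y_land = 39.
→ y_labor = 5.5 and y_land = 1.5.
Shadow price of land = 1.5.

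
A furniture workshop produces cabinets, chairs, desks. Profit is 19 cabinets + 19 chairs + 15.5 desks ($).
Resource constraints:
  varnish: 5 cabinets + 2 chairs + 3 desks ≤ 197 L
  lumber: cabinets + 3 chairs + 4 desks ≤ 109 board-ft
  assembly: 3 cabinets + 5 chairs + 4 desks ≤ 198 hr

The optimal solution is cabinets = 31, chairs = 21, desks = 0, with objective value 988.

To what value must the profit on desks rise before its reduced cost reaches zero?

18

Binding: varnish and assembly. Non-binding: lumber (15 unused).
By complementary slackness, y = 0 for the non-binding constraint.
Dual feasibility on the basic columns requires 5·y_varnish + 3·y_assembly = 19, 2·y_varnish + 5·y_assembly = 19.
This yields shadow prices y_varnish = 2, y_assembly = 3.
desks enters the basis when its profit ≥ yᵀa₃ = 2·3 + 3·4 = 18.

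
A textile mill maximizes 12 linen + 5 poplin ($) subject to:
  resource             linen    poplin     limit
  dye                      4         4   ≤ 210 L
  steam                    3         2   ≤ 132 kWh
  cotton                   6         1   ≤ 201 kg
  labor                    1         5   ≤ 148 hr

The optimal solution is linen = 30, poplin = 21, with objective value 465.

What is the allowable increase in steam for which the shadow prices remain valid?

2.7

Binding constraints: steam, cotton. The basis is B = [[3,2],[6,1]] with det -9.
Per unit increase in steam, x* moves by d = (-0.1111, 0.6667).
The basis stays optimal until dye becomes binding; allowable increase = 2.7 kWh.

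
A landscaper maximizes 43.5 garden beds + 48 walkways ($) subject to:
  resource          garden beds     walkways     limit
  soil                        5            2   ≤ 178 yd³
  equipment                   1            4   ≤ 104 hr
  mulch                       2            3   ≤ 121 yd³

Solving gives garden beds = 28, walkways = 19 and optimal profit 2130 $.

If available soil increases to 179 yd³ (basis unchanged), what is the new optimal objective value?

Check each constraint at x*: soil 178/178 (tight); equipment 104/104 (tight); mulch 113/121 (slack 8).
Slack constraints have shadow price 0 (complementary slackness).
Dual feasibility on the basic columns requires 5·y_soil + 1·y_equipment = 43.5, 2·y_soil + 4·y_equipment = 48.
→ y_soil = 7 and y_equipment = 8.5.
Δz = y_soil·Δb = 7 × (1) = 7, so new z* = 2130 + 7 = 2137.

2137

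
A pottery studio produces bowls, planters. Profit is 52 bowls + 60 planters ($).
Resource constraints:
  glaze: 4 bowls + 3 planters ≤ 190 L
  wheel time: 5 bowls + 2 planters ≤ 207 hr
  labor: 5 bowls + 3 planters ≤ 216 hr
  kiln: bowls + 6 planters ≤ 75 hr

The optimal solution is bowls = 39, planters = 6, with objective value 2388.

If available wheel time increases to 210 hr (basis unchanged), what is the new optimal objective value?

At the optimum: glaze uses 174 of 190 (slack = 16); wheel time uses 207 of 207 (binding); labor uses 213 of 216 (slack = 3); kiln uses 75 of 75 (binding).
By complementary slackness, y = 0 for the non-binding constraints.
The binding rows give the dual system: 5·y_wheel time + 1·y_kiln = 52 and 2·y_wheel time + 6·y_kiln = 60.
→ y_wheel time = 9 and y_kiln = 7.
Δz = y_wheel time·Δb = 9 × (3) = 27, so new z* = 2388 + 27 = 2415.

2415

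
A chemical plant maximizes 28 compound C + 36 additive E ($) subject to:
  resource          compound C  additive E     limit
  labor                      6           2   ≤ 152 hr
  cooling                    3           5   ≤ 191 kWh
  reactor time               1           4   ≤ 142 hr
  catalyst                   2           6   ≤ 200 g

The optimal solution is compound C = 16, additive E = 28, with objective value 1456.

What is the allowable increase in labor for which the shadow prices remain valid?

12

Binding constraints: labor, catalyst. The basis is B = [[6,2],[2,6]] with det 32.
Per unit increase in labor, x* moves by d = (0.1875, -0.0625).
The basis stays optimal until cooling becomes binding; allowable increase = 12 hr.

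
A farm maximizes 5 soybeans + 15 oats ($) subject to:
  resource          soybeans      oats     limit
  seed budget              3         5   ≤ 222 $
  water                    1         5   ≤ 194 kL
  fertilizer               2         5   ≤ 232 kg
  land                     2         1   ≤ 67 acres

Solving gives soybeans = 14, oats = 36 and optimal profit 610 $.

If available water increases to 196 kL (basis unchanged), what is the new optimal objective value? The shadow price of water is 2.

Δb = 2, so new z* = 610 + (2)·(2) = 610 + 4 = 614.

614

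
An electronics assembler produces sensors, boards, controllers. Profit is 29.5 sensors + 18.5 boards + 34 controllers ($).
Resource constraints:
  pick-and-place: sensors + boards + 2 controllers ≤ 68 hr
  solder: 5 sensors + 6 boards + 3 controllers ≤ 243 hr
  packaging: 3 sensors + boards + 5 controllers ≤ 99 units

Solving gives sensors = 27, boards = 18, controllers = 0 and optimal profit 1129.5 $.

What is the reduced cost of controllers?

Binding: solder and packaging. Non-binding: pick-and-place (23 unused).
Slack constraints have shadow price 0 (complementary slackness).
The binding rows give the dual system: 5·y_solder + 3·y_packaging = 29.5 and 6·y_solder + 1·y_packaging = 18.5.
This yields shadow prices y_solder = 2, y_packaging = 6.5.
Reduced cost of controllers: c₃ − yᵀa₃ = 34 − (2·3 + 6.5·5) = 34 − 38.5 = -4.5.

-4.5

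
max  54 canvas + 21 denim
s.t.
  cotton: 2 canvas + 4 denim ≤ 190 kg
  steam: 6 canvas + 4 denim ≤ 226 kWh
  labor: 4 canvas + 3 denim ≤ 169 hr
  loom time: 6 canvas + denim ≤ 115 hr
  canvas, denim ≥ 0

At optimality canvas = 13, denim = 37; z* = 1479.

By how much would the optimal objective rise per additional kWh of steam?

4

Check each constraint at x*: cotton 174/190 (slack 16); steam 226/226 (tight); labor 163/169 (slack 6); loom time 115/115 (tight).
By complementary slackness, y = 0 for the non-binding constraints.
Dual feasibility on the basic columns requires 6·y_steam + 6·y_loom time = 54, 4·y_steam + 1·y_loom time = 21.
Solving: y_steam = 4, y_loom time = 5.
Shadow price of steam = 4.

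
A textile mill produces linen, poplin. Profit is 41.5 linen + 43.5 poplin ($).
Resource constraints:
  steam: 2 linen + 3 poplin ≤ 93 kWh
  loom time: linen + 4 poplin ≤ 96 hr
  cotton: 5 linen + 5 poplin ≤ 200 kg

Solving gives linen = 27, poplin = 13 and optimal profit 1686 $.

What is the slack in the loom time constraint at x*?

17

loom time used = 1·27 + 4·13 = 79; slack = 96 − 79 = 17.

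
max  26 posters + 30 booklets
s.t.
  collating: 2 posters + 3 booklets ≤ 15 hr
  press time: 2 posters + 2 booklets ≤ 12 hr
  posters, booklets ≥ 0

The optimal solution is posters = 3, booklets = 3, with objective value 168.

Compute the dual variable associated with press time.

Both collating and press time are binding at x*.
The binding rows give the dual system: 2·y_collating + 2·y_press time = 26 and 3·y_collating + 2·y_press time = 30.
This yields shadow prices y_collating = 4, y_press time = 9.
Shadow price of press time = 9.

9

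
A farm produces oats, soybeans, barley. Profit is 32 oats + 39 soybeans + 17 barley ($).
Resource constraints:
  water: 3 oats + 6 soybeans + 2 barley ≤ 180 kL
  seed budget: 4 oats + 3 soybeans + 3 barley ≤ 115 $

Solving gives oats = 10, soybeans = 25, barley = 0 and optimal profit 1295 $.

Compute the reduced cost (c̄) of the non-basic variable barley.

-6

Check each constraint at x*: water 180/180 (tight); seed budget 115/115 (tight).
Dual feasibility on the basic columns requires 3·y_water + 4·y_seed budget = 32, 6·y_water + 3·y_seed budget = 39.
→ y_water = 4 and y_seed budget = 5.
Reduced cost of barley: c₃ − yᵀa₃ = 17 − (4·2 + 5·3) = 17 − 23 = -6.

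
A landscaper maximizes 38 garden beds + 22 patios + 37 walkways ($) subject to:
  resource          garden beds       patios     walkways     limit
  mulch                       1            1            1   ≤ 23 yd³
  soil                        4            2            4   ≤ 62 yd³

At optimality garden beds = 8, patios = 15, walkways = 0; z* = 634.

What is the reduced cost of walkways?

Both mulch and soil are binding at x*.
From A_Bᵀ y = c: 1·y_mulch + 4·y_soil = 38; 1·y_mulch + 2·y_soil = 22.
This yields shadow prices y_mulch = 6, y_soil = 8.
Reduced cost of walkways: c₃ − yᵀa₃ = 37 − (6·1 + 8·4) = 37 − 38 = -1.

-1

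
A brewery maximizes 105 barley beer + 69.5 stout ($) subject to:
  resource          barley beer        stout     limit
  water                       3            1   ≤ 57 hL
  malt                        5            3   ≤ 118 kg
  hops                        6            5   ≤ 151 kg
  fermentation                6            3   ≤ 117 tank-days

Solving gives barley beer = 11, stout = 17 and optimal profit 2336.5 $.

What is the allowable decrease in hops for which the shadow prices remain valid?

28

Binding constraints: hops, fermentation. The basis is B = [[6,5],[6,3]] with det -12.
Per unit decrease in hops, x* moves by d = (0.25, -0.5).
The basis stays optimal until water becomes binding; allowable decrease = 28 kg.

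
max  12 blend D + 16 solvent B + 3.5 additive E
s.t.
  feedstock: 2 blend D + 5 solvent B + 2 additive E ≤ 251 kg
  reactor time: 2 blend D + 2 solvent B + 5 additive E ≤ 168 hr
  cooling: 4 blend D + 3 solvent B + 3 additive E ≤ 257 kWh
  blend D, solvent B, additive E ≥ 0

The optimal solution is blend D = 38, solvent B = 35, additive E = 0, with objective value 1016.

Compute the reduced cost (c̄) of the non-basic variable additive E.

Check each constraint at x*: feedstock 251/251 (tight); reactor time 146/168 (slack 22); cooling 257/257 (tight).
By complementary slackness, y = 0 for the non-binding constraint.
From A_Bᵀ y = c: 2·y_feedstock + 4·y_cooling = 12; 5·y_feedstock + 3·y_cooling = 16.
→ y_feedstock = 2 and y_cooling = 2.
Reduced cost of additive E: c₃ − yᵀa₃ = 3.5 − (2·2 + 2·3) = 3.5 − 10 = -6.5.

-6.5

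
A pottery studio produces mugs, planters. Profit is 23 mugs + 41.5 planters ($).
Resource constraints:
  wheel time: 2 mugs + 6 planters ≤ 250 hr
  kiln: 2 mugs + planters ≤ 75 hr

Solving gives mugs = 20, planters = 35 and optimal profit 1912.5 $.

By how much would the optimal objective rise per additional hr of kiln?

5.5

Both wheel time and kiln are binding at x*.
The binding rows give the dual system: 2·y_wheel time + 2·y_kiln = 23 and 6·y_wheel time + 1·y_kiln = 41.5.
Solving: y_wheel time = 6, y_kiln = 5.5.
Shadow price of kiln = 5.5.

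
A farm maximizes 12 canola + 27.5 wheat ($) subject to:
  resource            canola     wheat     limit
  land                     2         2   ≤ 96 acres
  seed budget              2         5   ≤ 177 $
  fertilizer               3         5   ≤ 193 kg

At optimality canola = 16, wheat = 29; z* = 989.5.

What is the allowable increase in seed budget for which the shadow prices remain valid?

16

Binding constraints: seed budget, fertilizer. The basis is B = [[2,5],[3,5]] with det -5.
Per unit increase in seed budget, x* moves by d = (-1, 0.6).
The basis stays optimal until canola reaches 0; allowable increase = 16 $.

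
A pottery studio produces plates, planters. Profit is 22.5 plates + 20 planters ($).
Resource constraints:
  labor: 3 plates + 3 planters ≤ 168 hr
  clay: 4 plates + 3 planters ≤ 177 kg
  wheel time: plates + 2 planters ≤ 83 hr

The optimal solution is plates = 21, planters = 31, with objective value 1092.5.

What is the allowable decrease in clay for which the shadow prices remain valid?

52.5

Binding constraints: clay, wheel time. The basis is B = [[4,3],[1,2]] with det 5.
Per unit decrease in clay, x* moves by d = (-0.4, 0.2).
The basis stays optimal until plates reaches 0; allowable decrease = 52.5 kg.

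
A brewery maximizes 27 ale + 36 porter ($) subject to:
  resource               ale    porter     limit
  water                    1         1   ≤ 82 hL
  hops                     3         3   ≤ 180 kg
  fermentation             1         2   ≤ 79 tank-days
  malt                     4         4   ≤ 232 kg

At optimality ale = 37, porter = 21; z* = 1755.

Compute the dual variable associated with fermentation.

At the optimum: water uses 58 of 82 (slack = 24); hops uses 174 of 180 (slack = 6); fermentation uses 79 of 79 (binding); malt uses 232 of 232 (binding).
By complementary slackness, y = 0 for the non-binding constraints.
Dual feasibility on the basic columns requires 1·y_fermentation + 4·y_malt = 27, 2·y_fermentation + 4·y_malt = 36.
→ y_fermentation = 9 and y_malt = 4.5.
Shadow price of fermentation = 9.

9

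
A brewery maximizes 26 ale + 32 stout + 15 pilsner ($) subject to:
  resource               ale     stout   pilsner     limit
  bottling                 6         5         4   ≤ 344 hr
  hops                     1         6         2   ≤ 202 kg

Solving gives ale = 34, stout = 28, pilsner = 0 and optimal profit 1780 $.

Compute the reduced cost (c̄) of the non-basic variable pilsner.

Check each constraint at x*: bottling 344/344 (tight); hops 202/202 (tight).
From A_Bᵀ y = c: 6·y_bottling + 1·y_hops = 26; 5·y_bottling + 6·y_hops = 32.
Solving: y_bottling = 4, y_hops = 2.
Reduced cost of pilsner: c₃ − yᵀa₃ = 15 − (4·4 + 2·2) = 15 − 20 = -5.

-5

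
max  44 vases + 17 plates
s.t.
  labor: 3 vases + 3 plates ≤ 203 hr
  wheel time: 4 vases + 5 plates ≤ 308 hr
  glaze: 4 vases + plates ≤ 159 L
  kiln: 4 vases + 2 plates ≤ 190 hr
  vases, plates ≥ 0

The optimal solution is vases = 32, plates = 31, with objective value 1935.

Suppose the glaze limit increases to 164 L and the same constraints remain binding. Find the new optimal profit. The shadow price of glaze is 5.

1960

Δb = 5, so new z* = 1935 + (5)·(5) = 1935 + 25 = 1960.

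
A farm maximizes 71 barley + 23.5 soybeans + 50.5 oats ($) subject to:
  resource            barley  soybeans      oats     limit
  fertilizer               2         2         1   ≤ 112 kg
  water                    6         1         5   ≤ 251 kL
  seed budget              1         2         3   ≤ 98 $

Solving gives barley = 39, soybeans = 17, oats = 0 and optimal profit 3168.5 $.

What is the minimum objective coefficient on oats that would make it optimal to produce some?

54.5

Check each constraint at x*: fertilizer 112/112 (tight); water 251/251 (tight); seed budget 73/98 (slack 25).
Slack constraints have shadow price 0 (complementary slackness).
From A_Bᵀ y = c: 2·y_fertilizer + 6·y_water = 71; 2·y_fertilizer + 1·y_water = 23.5.
→ y_fertilizer = 7 and y_water = 9.5.
oats enters the basis when its profit ≥ yᵀa₃ = 7·1 + 9.5·5 = 54.5.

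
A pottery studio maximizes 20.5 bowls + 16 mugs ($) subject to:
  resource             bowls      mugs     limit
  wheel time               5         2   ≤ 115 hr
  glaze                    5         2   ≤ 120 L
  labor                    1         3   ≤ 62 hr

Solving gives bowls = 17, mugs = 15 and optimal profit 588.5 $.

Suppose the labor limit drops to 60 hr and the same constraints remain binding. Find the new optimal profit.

582.5

Binding: wheel time and labor. Non-binding: glaze (5 unused).
Slack constraints have shadow price 0 (complementary slackness).
The binding rows give the dual system: 5·y_wheel time + 1·y_labor = 20.5 and 2·y_wheel time + 3·y_labor = 16.
This yields shadow prices y_wheel time = 3.5, y_labor = 3.
Δz = y_labor·Δb = 3 × (-2) = -6, so new z* = 588.5 − 6 = 582.5.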